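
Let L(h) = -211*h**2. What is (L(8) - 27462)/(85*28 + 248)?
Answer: -20483/1314 ≈ -15.588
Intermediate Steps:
(L(8) - 27462)/(85*28 + 248) = (-211*8**2 - 27462)/(85*28 + 248) = (-211*64 - 27462)/(2380 + 248) = (-13504 - 27462)/2628 = -40966*1/2628 = -20483/1314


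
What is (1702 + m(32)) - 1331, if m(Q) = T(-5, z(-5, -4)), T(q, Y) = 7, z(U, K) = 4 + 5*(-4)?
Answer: 378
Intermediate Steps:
z(U, K) = -16 (z(U, K) = 4 - 20 = -16)
m(Q) = 7
(1702 + m(32)) - 1331 = (1702 + 7) - 1331 = 1709 - 1331 = 378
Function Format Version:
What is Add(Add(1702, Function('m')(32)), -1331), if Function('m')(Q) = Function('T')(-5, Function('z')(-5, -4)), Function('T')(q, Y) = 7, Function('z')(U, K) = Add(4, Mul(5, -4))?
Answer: 378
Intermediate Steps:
Function('z')(U, K) = -16 (Function('z')(U, K) = Add(4, -20) = -16)
Function('m')(Q) = 7
Add(Add(1702, Function('m')(32)), -1331) = Add(Add(1702, 7), -1331) = Add(1709, -1331) = 378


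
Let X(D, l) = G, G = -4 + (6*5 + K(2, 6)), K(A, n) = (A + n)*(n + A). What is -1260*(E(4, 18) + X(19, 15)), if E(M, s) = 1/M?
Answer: -113715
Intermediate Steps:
K(A, n) = (A + n)² (K(A, n) = (A + n)*(A + n) = (A + n)²)
G = 90 (G = -4 + (6*5 + (2 + 6)²) = -4 + (30 + 8²) = -4 + (30 + 64) = -4 + 94 = 90)
X(D, l) = 90
-1260*(E(4, 18) + X(19, 15)) = -1260*(1/4 + 90) = -1260*(¼ + 90) = -1260*361/4 = -113715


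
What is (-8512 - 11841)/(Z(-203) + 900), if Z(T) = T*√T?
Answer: -18317700/9175427 - 4131659*I*√203/9175427 ≈ -1.9964 - 6.4157*I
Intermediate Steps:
Z(T) = T^(3/2)
(-8512 - 11841)/(Z(-203) + 900) = (-8512 - 11841)/((-203)^(3/2) + 900) = -20353/(-203*I*√203 + 900) = -20353/(900 - 203*I*√203)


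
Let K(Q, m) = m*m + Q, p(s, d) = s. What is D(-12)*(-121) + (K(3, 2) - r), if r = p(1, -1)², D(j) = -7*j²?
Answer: 121974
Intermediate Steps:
r = 1 (r = 1² = 1)
K(Q, m) = Q + m² (K(Q, m) = m² + Q = Q + m²)
D(-12)*(-121) + (K(3, 2) - r) = -7*(-12)²*(-121) + ((3 + 2²) - 1*1) = -7*144*(-121) + ((3 + 4) - 1) = -1008*(-121) + (7 - 1) = 121968 + 6 = 121974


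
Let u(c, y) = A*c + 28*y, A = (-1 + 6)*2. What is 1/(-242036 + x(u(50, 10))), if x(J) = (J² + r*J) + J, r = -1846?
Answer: -1/1072736 ≈ -9.3220e-7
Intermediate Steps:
A = 10 (A = 5*2 = 10)
u(c, y) = 10*c + 28*y
x(J) = J² - 1845*J (x(J) = (J² - 1846*J) + J = J² - 1845*J)
1/(-242036 + x(u(50, 10))) = 1/(-242036 + (10*50 + 28*10)*(-1845 + (10*50 + 28*10))) = 1/(-242036 + (500 + 280)*(-1845 + (500 + 280))) = 1/(-242036 + 780*(-1845 + 780)) = 1/(-242036 + 780*(-1065)) = 1/(-242036 - 830700) = 1/(-1072736) = -1/1072736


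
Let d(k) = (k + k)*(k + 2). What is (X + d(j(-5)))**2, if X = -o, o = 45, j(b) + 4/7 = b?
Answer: 65025/2401 ≈ 27.082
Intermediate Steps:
j(b) = -4/7 + b
X = -45 (X = -1*45 = -45)
d(k) = 2*k*(2 + k) (d(k) = (2*k)*(2 + k) = 2*k*(2 + k))
(X + d(j(-5)))**2 = (-45 + 2*(-4/7 - 5)*(2 + (-4/7 - 5)))**2 = (-45 + 2*(-39/7)*(2 - 39/7))**2 = (-45 + 2*(-39/7)*(-25/7))**2 = (-45 + 1950/49)**2 = (-255/49)**2 = 65025/2401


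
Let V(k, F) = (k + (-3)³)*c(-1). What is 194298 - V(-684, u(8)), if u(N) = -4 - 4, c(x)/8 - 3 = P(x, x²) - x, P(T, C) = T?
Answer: 211362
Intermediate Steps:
c(x) = 24 (c(x) = 24 + 8*(x - x) = 24 + 8*0 = 24 + 0 = 24)
u(N) = -8
V(k, F) = -648 + 24*k (V(k, F) = (k + (-3)³)*24 = (k - 27)*24 = (-27 + k)*24 = -648 + 24*k)
194298 - V(-684, u(8)) = 194298 - (-648 + 24*(-684)) = 194298 - (-648 - 16416) = 194298 - 1*(-17064) = 194298 + 17064 = 211362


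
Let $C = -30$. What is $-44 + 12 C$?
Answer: $-404$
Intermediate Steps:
$-44 + 12 C = -44 + 12 \left(-30\right) = -44 - 360 = -404$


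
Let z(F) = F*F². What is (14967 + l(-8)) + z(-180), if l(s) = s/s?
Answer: -5817032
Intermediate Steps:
z(F) = F³
l(s) = 1
(14967 + l(-8)) + z(-180) = (14967 + 1) + (-180)³ = 14968 - 5832000 = -5817032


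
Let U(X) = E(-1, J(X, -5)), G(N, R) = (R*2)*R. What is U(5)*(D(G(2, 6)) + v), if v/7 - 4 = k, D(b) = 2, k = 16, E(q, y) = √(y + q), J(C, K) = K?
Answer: 142*I*√6 ≈ 347.83*I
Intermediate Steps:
G(N, R) = 2*R² (G(N, R) = (2*R)*R = 2*R²)
E(q, y) = √(q + y)
U(X) = I*√6 (U(X) = √(-1 - 5) = √(-6) = I*√6)
v = 140 (v = 28 + 7*16 = 28 + 112 = 140)
U(5)*(D(G(2, 6)) + v) = (I*√6)*(2 + 140) = (I*√6)*142 = 142*I*√6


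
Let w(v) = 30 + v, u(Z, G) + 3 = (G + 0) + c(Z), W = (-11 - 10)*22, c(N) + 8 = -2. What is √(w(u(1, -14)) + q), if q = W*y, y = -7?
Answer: √3237 ≈ 56.895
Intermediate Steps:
c(N) = -10 (c(N) = -8 - 2 = -10)
W = -462 (W = -21*22 = -462)
u(Z, G) = -13 + G (u(Z, G) = -3 + ((G + 0) - 10) = -3 + (G - 10) = -3 + (-10 + G) = -13 + G)
q = 3234 (q = -462*(-7) = 3234)
√(w(u(1, -14)) + q) = √((30 + (-13 - 14)) + 3234) = √((30 - 27) + 3234) = √(3 + 3234) = √3237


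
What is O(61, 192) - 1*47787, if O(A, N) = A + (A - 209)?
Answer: -47874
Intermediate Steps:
O(A, N) = -209 + 2*A (O(A, N) = A + (-209 + A) = -209 + 2*A)
O(61, 192) - 1*47787 = (-209 + 2*61) - 1*47787 = (-209 + 122) - 47787 = -87 - 47787 = -47874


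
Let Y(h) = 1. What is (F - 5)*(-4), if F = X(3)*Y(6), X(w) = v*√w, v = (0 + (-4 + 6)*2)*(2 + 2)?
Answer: 20 - 64*√3 ≈ -90.851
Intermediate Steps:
v = 16 (v = (0 + 2*2)*4 = (0 + 4)*4 = 4*4 = 16)
X(w) = 16*√w
F = 16*√3 (F = (16*√3)*1 = 16*√3 ≈ 27.713)
(F - 5)*(-4) = (16*√3 - 5)*(-4) = (-5 + 16*√3)*(-4) = 20 - 64*√3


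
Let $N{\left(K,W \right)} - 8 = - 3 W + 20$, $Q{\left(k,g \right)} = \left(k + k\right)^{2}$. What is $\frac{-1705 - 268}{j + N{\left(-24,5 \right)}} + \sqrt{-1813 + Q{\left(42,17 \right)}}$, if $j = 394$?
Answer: $- \frac{1973}{407} + 7 \sqrt{107} \approx 67.561$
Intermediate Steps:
$Q{\left(k,g \right)} = 4 k^{2}$ ($Q{\left(k,g \right)} = \left(2 k\right)^{2} = 4 k^{2}$)
$N{\left(K,W \right)} = 28 - 3 W$ ($N{\left(K,W \right)} = 8 - \left(-20 + 3 W\right) = 28 - 3 W$)
$\frac{-1705 - 268}{j + N{\left(-24,5 \right)}} + \sqrt{-1813 + Q{\left(42,17 \right)}} = \frac{-1705 - 268}{394 + \left(28 - 15\right)} + \sqrt{-1813 + 4 \cdot 42^{2}} = \frac{-1705 + \left(-448 + 180\right)}{394 + \left(28 - 15\right)} + \sqrt{-1813 + 4 \cdot 1764} = \frac{-1705 - 268}{394 + 13} + \sqrt{-1813 + 7056} = - \frac{1973}{407} + \sqrt{5243} = \left(-1973\right) \frac{1}{407} + 7 \sqrt{107} = - \frac{1973}{407} + 7 \sqrt{107}$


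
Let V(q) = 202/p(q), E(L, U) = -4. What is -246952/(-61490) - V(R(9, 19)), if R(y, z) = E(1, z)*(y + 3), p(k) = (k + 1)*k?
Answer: 136175683/34680360 ≈ 3.9266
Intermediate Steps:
p(k) = k*(1 + k) (p(k) = (1 + k)*k = k*(1 + k))
R(y, z) = -12 - 4*y (R(y, z) = -4*(y + 3) = -4*(3 + y) = -12 - 4*y)
V(q) = 202/(q*(1 + q)) (V(q) = 202/((q*(1 + q))) = 202*(1/(q*(1 + q))) = 202/(q*(1 + q)))
-246952/(-61490) - V(R(9, 19)) = -246952/(-61490) - 202/((-12 - 4*9)*(1 + (-12 - 4*9))) = -246952*(-1/61490) - 202/((-12 - 36)*(1 + (-12 - 36))) = 123476/30745 - 202/((-48)*(1 - 48)) = 123476/30745 - 202*(-1)/(48*(-47)) = 123476/30745 - 202*(-1)*(-1)/(48*47) = 123476/30745 - 1*101/1128 = 123476/30745 - 101/1128 = 136175683/34680360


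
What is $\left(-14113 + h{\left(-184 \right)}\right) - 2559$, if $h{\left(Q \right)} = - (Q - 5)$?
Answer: $-16483$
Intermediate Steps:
$h{\left(Q \right)} = 5 - Q$ ($h{\left(Q \right)} = - (-5 + Q) = 5 - Q$)
$\left(-14113 + h{\left(-184 \right)}\right) - 2559 = \left(-14113 + \left(5 - -184\right)\right) - 2559 = \left(-14113 + \left(5 + 184\right)\right) - 2559 = \left(-14113 + 189\right) - 2559 = -13924 - 2559 = -16483$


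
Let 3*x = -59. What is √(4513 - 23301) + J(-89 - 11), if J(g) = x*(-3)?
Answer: 59 + 2*I*√4697 ≈ 59.0 + 137.07*I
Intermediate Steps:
x = -59/3 (x = (⅓)*(-59) = -59/3 ≈ -19.667)
J(g) = 59 (J(g) = -59/3*(-3) = 59)
√(4513 - 23301) + J(-89 - 11) = √(4513 - 23301) + 59 = √(-18788) + 59 = 2*I*√4697 + 59 = 59 + 2*I*√4697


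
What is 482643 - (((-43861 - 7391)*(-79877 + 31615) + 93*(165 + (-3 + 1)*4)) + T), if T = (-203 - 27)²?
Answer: -2473108882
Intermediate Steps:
T = 52900 (T = (-230)² = 52900)
482643 - (((-43861 - 7391)*(-79877 + 31615) + 93*(165 + (-3 + 1)*4)) + T) = 482643 - (((-43861 - 7391)*(-79877 + 31615) + 93*(165 + (-3 + 1)*4)) + 52900) = 482643 - ((-51252*(-48262) + 93*(165 - 2*4)) + 52900) = 482643 - ((2473524024 + 93*(165 - 8)) + 52900) = 482643 - ((2473524024 + 93*157) + 52900) = 482643 - ((2473524024 + 14601) + 52900) = 482643 - (2473538625 + 52900) = 482643 - 1*2473591525 = 482643 - 2473591525 = -2473108882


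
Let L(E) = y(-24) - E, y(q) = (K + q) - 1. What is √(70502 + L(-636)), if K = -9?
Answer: 8*√1111 ≈ 266.65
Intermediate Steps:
y(q) = -10 + q (y(q) = (-9 + q) - 1 = -10 + q)
L(E) = -34 - E (L(E) = (-10 - 24) - E = -34 - E)
√(70502 + L(-636)) = √(70502 + (-34 - 1*(-636))) = √(70502 + (-34 + 636)) = √(70502 + 602) = √71104 = 8*√1111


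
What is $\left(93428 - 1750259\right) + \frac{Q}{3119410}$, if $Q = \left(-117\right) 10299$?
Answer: $- \frac{5168336394693}{3119410} \approx -1.6568 \cdot 10^{6}$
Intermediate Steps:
$Q = -1204983$
$\left(93428 - 1750259\right) + \frac{Q}{3119410} = \left(93428 - 1750259\right) - \frac{1204983}{3119410} = -1656831 - \frac{1204983}{3119410} = - \frac{5168336394693}{3119410}$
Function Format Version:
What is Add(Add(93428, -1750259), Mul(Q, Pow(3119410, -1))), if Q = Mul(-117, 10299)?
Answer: Rational(-5168336394693, 3119410) ≈ -1.6568e+6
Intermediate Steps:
Q = -1204983
Add(Add(93428, -1750259), Mul(Q, Pow(3119410, -1))) = Add(Add(93428, -1750259), Mul(-1204983, Pow(3119410, -1))) = Add(-1656831, Mul(-1204983, Rational(1, 3119410))) = Add(-1656831, Rational(-1204983, 3119410)) = Rational(-5168336394693, 3119410)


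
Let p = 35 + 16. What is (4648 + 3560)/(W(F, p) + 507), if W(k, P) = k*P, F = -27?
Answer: -1368/145 ≈ -9.4345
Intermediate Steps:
p = 51
W(k, P) = P*k
(4648 + 3560)/(W(F, p) + 507) = (4648 + 3560)/(51*(-27) + 507) = 8208/(-1377 + 507) = 8208/(-870) = 8208*(-1/870) = -1368/145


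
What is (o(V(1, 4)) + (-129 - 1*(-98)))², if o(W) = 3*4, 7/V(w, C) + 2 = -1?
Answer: 361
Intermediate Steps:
V(w, C) = -7/3 (V(w, C) = 7/(-2 - 1) = 7/(-3) = 7*(-⅓) = -7/3)
o(W) = 12
(o(V(1, 4)) + (-129 - 1*(-98)))² = (12 + (-129 - 1*(-98)))² = (12 + (-129 + 98))² = (12 - 31)² = (-19)² = 361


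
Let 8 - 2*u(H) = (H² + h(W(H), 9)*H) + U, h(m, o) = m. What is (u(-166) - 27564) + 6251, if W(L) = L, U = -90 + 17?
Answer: -97657/2 ≈ -48829.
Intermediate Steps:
U = -73
u(H) = 81/2 - H² (u(H) = 4 - ((H² + H*H) - 73)/2 = 4 - ((H² + H²) - 73)/2 = 4 - (2*H² - 73)/2 = 4 - (-73 + 2*H²)/2 = 4 + (73/2 - H²) = 81/2 - H²)
(u(-166) - 27564) + 6251 = ((81/2 - 1*(-166)²) - 27564) + 6251 = ((81/2 - 1*27556) - 27564) + 6251 = ((81/2 - 27556) - 27564) + 6251 = (-55031/2 - 27564) + 6251 = -110159/2 + 6251 = -97657/2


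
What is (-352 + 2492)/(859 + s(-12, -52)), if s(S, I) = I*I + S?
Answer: 2140/3551 ≈ 0.60265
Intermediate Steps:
s(S, I) = S + I² (s(S, I) = I² + S = S + I²)
(-352 + 2492)/(859 + s(-12, -52)) = (-352 + 2492)/(859 + (-12 + (-52)²)) = 2140/(859 + (-12 + 2704)) = 2140/(859 + 2692) = 2140/3551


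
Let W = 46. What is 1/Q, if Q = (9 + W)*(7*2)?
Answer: 1/770 ≈ 0.0012987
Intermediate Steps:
Q = 770 (Q = (9 + 46)*(7*2) = 55*14 = 770)
1/Q = 1/770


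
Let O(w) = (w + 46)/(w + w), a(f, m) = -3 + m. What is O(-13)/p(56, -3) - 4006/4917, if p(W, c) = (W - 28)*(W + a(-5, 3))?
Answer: -163478869/200456256 ≈ -0.81553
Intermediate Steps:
O(w) = (46 + w)/(2*w) (O(w) = (46 + w)/((2*w)) = (46 + w)*(1/(2*w)) = (46 + w)/(2*w))
p(W, c) = W*(-28 + W) (p(W, c) = (W - 28)*(W + (-3 + 3)) = (-28 + W)*(W + 0) = (-28 + W)*W = W*(-28 + W))
O(-13)/p(56, -3) - 4006/4917 = ((½)*(46 - 13)/(-13))/((56*(-28 + 56))) - 4006/4917 = ((½)*(-1/13)*33)/((56*28)) - 4006*1/4917 = -33/26/1568 - 4006/4917 = -33/26*1/1568 - 4006/4917 = -33/40768 - 4006/4917 = -163478869/200456256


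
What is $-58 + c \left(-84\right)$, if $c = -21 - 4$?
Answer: $2042$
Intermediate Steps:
$c = -25$ ($c = -21 - 4 = -25$)
$-58 + c \left(-84\right) = -58 - -2100 = -58 + 2100 = 2042$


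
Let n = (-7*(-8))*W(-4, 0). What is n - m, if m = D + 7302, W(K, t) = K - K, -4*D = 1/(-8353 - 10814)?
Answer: -559829737/76668 ≈ -7302.0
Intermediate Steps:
D = 1/76668 (D = -1/(4*(-8353 - 10814)) = -1/4/(-19167) = -1/4*(-1/19167) = 1/76668 ≈ 1.3043e-5)
W(K, t) = 0
n = 0 (n = -7*(-8)*0 = 56*0 = 0)
m = 559829737/76668 (m = 1/76668 + 7302 = 559829737/76668 ≈ 7302.0)
n - m = 0 - 1*559829737/76668 = 0 - 559829737/76668 = -559829737/76668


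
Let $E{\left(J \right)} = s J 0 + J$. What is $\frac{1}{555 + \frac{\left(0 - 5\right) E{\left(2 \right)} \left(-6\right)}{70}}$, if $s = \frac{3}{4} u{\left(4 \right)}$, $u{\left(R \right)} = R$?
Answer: $\frac{7}{3891} \approx 0.001799$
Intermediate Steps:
$s = 3$ ($s = \frac{3}{4} \cdot 4 = 3$)
$E{\left(J \right)} = J$ ($E{\left(J \right)} = 3 J 0 + J = 0 + J = J$)
$\frac{1}{555 + \frac{\left(0 - 5\right) E{\left(2 \right)} \left(-6\right)}{70}} = \frac{1}{555 + \frac{\left(0 - 5\right) 2 \left(-6\right)}{70}} = \frac{1}{555 + \left(0 - 5\right) 2 \left(-6\right) \frac{1}{70}} = \frac{1}{555 + \left(-5\right) 2 \left(-6\right) \frac{1}{70}} = \frac{1}{555 + \left(-10\right) \left(-6\right) \frac{1}{70}} = \frac{1}{555 + 60 \cdot \frac{1}{70}} = \frac{1}{555 + \frac{6}{7}} = \frac{1}{\frac{3891}{7}} = \frac{7}{3891}$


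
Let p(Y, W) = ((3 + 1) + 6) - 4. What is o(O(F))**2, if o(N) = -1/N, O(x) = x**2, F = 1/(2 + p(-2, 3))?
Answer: 4096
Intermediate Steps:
p(Y, W) = 6 (p(Y, W) = (4 + 6) - 4 = 10 - 4 = 6)
F = 1/8 (F = 1/(2 + 6) = 1/8 ≈ 0.12500)
o(O(F))**2 = (-1/((1/8)**2))**2 = (-1/1/64)**2 = (-1*64)**2 = (-64)**2 = 4096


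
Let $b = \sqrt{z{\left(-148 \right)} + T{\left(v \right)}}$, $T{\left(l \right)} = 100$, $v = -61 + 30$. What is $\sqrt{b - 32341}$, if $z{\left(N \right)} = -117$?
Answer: $\sqrt{-32341 + i \sqrt{17}} \approx 0.011 + 179.84 i$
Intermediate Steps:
$v = -31$
$b = i \sqrt{17}$ ($b = \sqrt{-117 + 100} = \sqrt{-17} = i \sqrt{17} \approx 4.1231 i$)
$\sqrt{b - 32341} = \sqrt{i \sqrt{17} - 32341} = \sqrt{-32341 + i \sqrt{17}}$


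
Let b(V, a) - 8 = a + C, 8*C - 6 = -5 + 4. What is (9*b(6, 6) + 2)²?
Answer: 1142761/64 ≈ 17856.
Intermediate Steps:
C = 5/8 (C = ¾ + (-5 + 4)/8 = ¾ + (⅛)*(-1) = ¾ - ⅛ = 5/8 ≈ 0.62500)
b(V, a) = 69/8 + a (b(V, a) = 8 + (a + 5/8) = 8 + (5/8 + a) = 69/8 + a)
(9*b(6, 6) + 2)² = (9*(69/8 + 6) + 2)² = (9*(117/8) + 2)² = (1053/8 + 2)² = (1069/8)² = 1142761/64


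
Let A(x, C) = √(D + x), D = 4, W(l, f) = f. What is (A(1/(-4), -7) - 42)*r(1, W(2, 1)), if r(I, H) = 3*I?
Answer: -126 + 3*√15/2 ≈ -120.19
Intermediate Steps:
A(x, C) = √(4 + x)
(A(1/(-4), -7) - 42)*r(1, W(2, 1)) = (√(4 + 1/(-4)) - 42)*(3*1) = (√(4 - ¼) - 42)*3 = (√(15/4) - 42)*3 = (√15/2 - 42)*3 = (-42 + √15/2)*3 = -126 + 3*√15/2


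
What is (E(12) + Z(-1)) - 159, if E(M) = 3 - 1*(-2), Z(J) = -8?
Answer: -162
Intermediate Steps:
E(M) = 5 (E(M) = 3 + 2 = 5)
(E(12) + Z(-1)) - 159 = (5 - 8) - 159 = -3 - 159 = -162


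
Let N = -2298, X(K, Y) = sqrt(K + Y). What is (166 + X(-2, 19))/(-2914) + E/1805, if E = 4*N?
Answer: -13542559/2629885 - sqrt(17)/2914 ≈ -5.1509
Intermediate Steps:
E = -9192 (E = 4*(-2298) = -9192)
(166 + X(-2, 19))/(-2914) + E/1805 = (166 + sqrt(-2 + 19))/(-2914) - 9192/1805 = (166 + sqrt(17))*(-1/2914) - 9192*1/1805 = (-83/1457 - sqrt(17)/2914) - 9192/1805 = -13542559/2629885 - sqrt(17)/2914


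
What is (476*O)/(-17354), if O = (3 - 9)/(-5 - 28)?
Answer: -476/95447 ≈ -0.0049871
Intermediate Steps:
O = 2/11 (O = -6/(-33) = -6*(-1/33) = 2/11 ≈ 0.18182)
(476*O)/(-17354) = (476*(2/11))/(-17354) = (952/11)*(-1/17354) = -476/95447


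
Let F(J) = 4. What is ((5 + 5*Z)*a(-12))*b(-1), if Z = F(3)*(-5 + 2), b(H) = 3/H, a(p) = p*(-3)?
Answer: 5940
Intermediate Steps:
a(p) = -3*p
Z = -12 (Z = 4*(-5 + 2) = 4*(-3) = -12)
((5 + 5*Z)*a(-12))*b(-1) = ((5 + 5*(-12))*(-3*(-12)))*(3/(-1)) = ((5 - 60)*36)*(3*(-1)) = -55*36*(-3) = -1980*(-3) = 5940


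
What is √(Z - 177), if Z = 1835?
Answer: √1658 ≈ 40.719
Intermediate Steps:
√(Z - 177) = √(1835 - 177) = √1658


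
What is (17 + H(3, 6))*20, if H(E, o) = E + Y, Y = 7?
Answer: 540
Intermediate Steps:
H(E, o) = 7 + E (H(E, o) = E + 7 = 7 + E)
(17 + H(3, 6))*20 = (17 + (7 + 3))*20 = (17 + 10)*20 = 27*20 = 540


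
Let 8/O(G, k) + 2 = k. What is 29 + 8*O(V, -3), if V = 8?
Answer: 81/5 ≈ 16.200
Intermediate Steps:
O(G, k) = 8/(-2 + k)
29 + 8*O(V, -3) = 29 + 8*(8/(-2 - 3)) = 29 + 8*(8/(-5)) = 29 + 8*(8*(-1/5)) = 29 + 8*(-8/5) = 29 - 64/5 = 81/5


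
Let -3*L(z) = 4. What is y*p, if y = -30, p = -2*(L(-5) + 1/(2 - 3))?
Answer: -140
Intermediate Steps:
L(z) = -4/3 (L(z) = -⅓*4 = -4/3)
p = 14/3 (p = -2*(-4/3 + 1/(2 - 3)) = -2*(-4/3 + 1/(-1)) = -2*(-4/3 - 1) = -2*(-7/3) = 14/3 ≈ 4.6667)
y*p = -30*14/3 = -140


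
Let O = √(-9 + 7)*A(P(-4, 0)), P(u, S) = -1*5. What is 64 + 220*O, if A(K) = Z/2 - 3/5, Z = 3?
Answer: 64 + 198*I*√2 ≈ 64.0 + 280.01*I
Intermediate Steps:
P(u, S) = -5
A(K) = 9/10 (A(K) = 3/2 - 3/5 = 3*(½) - 3*⅕ = 3/2 - ⅗ = 9/10)
O = 9*I*√2/10 (O = √(-9 + 7)*(9/10) = √(-2)*(9/10) = (I*√2)*(9/10) = 9*I*√2/10 ≈ 1.2728*I)
64 + 220*O = 64 + 220*(9*I*√2/10) = 64 + 198*I*√2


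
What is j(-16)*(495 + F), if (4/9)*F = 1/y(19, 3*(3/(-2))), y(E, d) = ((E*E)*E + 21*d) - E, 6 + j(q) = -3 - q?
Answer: 10388077/2998 ≈ 3465.0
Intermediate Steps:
j(q) = -9 - q (j(q) = -6 + (-3 - q) = -9 - q)
y(E, d) = E**3 - E + 21*d (y(E, d) = (E**2*E + 21*d) - E = (E**3 + 21*d) - E = E**3 - E + 21*d)
F = 1/2998 (F = 9/(4*(19**3 - 1*19 + 21*(3*(3/(-2))))) = 9/(4*(6859 - 19 + 21*(3*(3*(-1/2))))) = 9/(4*(6859 - 19 + 21*(3*(-3/2)))) = 9/(4*(6859 - 19 + 21*(-9/2))) = 9/(4*(6859 - 19 - 189/2)) = 9/(4*(13491/2)) = (9/4)*(2/13491) = 1/2998 ≈ 0.00033356)
j(-16)*(495 + F) = (-9 - 1*(-16))*(495 + 1/2998) = (-9 + 16)*(1484011/2998) = 7*(1484011/2998) = 10388077/2998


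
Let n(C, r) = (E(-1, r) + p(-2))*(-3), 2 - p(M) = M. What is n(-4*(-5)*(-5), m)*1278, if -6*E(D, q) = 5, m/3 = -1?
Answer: -12141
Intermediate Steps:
m = -3 (m = 3*(-1) = -3)
E(D, q) = -⅚ (E(D, q) = -⅙*5 = -⅚)
p(M) = 2 - M
n(C, r) = -19/2 (n(C, r) = (-⅚ + (2 - 1*(-2)))*(-3) = (-⅚ + (2 + 2))*(-3) = (-⅚ + 4)*(-3) = (19/6)*(-3) = -19/2)
n(-4*(-5)*(-5), m)*1278 = -19/2*1278 = -12141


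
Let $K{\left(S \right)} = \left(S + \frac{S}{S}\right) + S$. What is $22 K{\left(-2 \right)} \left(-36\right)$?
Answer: $2376$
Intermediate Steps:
$K{\left(S \right)} = 1 + 2 S$ ($K{\left(S \right)} = \left(S + 1\right) + S = \left(1 + S\right) + S = 1 + 2 S$)
$22 K{\left(-2 \right)} \left(-36\right) = 22 \left(1 + 2 \left(-2\right)\right) \left(-36\right) = 22 \left(1 - 4\right) \left(-36\right) = 22 \left(-3\right) \left(-36\right) = \left(-66\right) \left(-36\right) = 2376$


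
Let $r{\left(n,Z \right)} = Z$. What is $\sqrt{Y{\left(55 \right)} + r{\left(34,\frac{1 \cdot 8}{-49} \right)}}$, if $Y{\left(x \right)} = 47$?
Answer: $\frac{3 \sqrt{255}}{7} \approx 6.8437$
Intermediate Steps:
$\sqrt{Y{\left(55 \right)} + r{\left(34,\frac{1 \cdot 8}{-49} \right)}} = \sqrt{47 + \frac{1 \cdot 8}{-49}} = \sqrt{47 + 8 \left(- \frac{1}{49}\right)} = \sqrt{47 - \frac{8}{49}} = \sqrt{\frac{2295}{49}} = \frac{3 \sqrt{255}}{7}$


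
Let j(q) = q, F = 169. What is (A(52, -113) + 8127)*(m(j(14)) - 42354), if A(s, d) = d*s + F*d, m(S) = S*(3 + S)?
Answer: 709486136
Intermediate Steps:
A(s, d) = 169*d + d*s (A(s, d) = d*s + 169*d = 169*d + d*s)
(A(52, -113) + 8127)*(m(j(14)) - 42354) = (-113*(169 + 52) + 8127)*(14*(3 + 14) - 42354) = (-113*221 + 8127)*(14*17 - 42354) = (-24973 + 8127)*(238 - 42354) = -16846*(-42116) = 709486136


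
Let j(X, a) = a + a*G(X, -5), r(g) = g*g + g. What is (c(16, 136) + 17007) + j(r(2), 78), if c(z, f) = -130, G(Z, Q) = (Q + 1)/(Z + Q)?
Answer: 16643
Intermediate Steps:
G(Z, Q) = (1 + Q)/(Q + Z)
r(g) = g + g² (r(g) = g² + g = g + g²)
j(X, a) = a - 4*a/(-5 + X) (j(X, a) = a + a*((1 - 5)/(-5 + X)) = a + a*(-4/(-5 + X)) = a - 4*a/(-5 + X))
(c(16, 136) + 17007) + j(r(2), 78) = (-130 + 17007) + 78*(-9 + 2*(1 + 2))/(-5 + 2*(1 + 2)) = 16877 + 78*(-9 + 2*3)/(-5 + 2*3) = 16877 + 78*(-9 + 6)/(-5 + 6) = 16877 + 78*(-3)/1 = 16877 + 78*1*(-3) = 16877 - 234 = 16643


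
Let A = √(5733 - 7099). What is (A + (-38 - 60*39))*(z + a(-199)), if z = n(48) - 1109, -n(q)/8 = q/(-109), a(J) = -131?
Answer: 320497328/109 - 134776*I*√1366/109 ≈ 2.9403e+6 - 45700.0*I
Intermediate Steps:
n(q) = 8*q/109 (n(q) = -8*q/(-109) = -8*q*(-1)/109 = -(-8)*q/109 = 8*q/109)
z = -120497/109 (z = (8/109)*48 - 1109 = 384/109 - 1109 = -120497/109 ≈ -1105.5)
A = I*√1366 (A = √(-1366) = I*√1366 ≈ 36.959*I)
(A + (-38 - 60*39))*(z + a(-199)) = (I*√1366 + (-38 - 60*39))*(-120497/109 - 131) = (I*√1366 + (-38 - 2340))*(-134776/109) = (I*√1366 - 2378)*(-134776/109) = (-2378 + I*√1366)*(-134776/109) = 320497328/109 - 134776*I*√1366/109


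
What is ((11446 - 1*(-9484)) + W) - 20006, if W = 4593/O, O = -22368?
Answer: 6887813/7456 ≈ 923.79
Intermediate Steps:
W = -1531/7456 (W = 4593/(-22368) = 4593*(-1/22368) = -1531/7456 ≈ -0.20534)
((11446 - 1*(-9484)) + W) - 20006 = ((11446 - 1*(-9484)) - 1531/7456) - 20006 = ((11446 + 9484) - 1531/7456) - 20006 = (20930 - 1531/7456) - 20006 = 156052549/7456 - 20006 = 6887813/7456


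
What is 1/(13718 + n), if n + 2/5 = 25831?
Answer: 5/197743 ≈ 2.5285e-5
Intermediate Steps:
n = 129153/5 (n = -2/5 + 25831 = 129153/5 ≈ 25831.)
1/(13718 + n) = 1/(13718 + 129153/5) = 1/(197743/5) = 5/197743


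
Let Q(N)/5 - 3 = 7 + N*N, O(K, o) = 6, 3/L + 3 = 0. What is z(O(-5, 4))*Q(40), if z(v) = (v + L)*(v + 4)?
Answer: 402500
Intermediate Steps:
L = -1 (L = 3/(-3 + 0) = 3/(-3) = 3*(-⅓) = -1)
z(v) = (-1 + v)*(4 + v) (z(v) = (v - 1)*(v + 4) = (-1 + v)*(4 + v))
Q(N) = 50 + 5*N² (Q(N) = 15 + 5*(7 + N*N) = 15 + 5*(7 + N²) = 15 + (35 + 5*N²) = 50 + 5*N²)
z(O(-5, 4))*Q(40) = (-4 + 6² + 3*6)*(50 + 5*40²) = (-4 + 36 + 18)*(50 + 5*1600) = 50*(50 + 8000) = 50*8050 = 402500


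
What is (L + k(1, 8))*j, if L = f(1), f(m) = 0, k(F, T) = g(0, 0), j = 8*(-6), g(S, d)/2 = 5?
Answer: -480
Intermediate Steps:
g(S, d) = 10 (g(S, d) = 2*5 = 10)
j = -48
k(F, T) = 10
L = 0
(L + k(1, 8))*j = (0 + 10)*(-48) = 10*(-48) = -480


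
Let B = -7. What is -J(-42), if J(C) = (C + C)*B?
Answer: -588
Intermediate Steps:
J(C) = -14*C (J(C) = (C + C)*(-7) = (2*C)*(-7) = -14*C)
-J(-42) = -(-14)*(-42) = -1*588 = -588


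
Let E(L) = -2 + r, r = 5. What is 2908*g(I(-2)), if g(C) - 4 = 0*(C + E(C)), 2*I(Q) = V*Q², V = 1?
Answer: 11632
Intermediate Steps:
E(L) = 3 (E(L) = -2 + 5 = 3)
I(Q) = Q²/2 (I(Q) = (1*Q²)/2 = Q²/2)
g(C) = 4 (g(C) = 4 + 0*(C + 3) = 4 + 0*(3 + C) = 4 + 0 = 4)
2908*g(I(-2)) = 2908*4 = 11632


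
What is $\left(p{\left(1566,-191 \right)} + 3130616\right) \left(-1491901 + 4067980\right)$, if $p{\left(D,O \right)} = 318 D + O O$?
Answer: $9441548501715$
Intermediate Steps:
$p{\left(D,O \right)} = O^{2} + 318 D$ ($p{\left(D,O \right)} = 318 D + O^{2} = O^{2} + 318 D$)
$\left(p{\left(1566,-191 \right)} + 3130616\right) \left(-1491901 + 4067980\right) = \left(\left(\left(-191\right)^{2} + 318 \cdot 1566\right) + 3130616\right) \left(-1491901 + 4067980\right) = \left(\left(36481 + 497988\right) + 3130616\right) 2576079 = \left(534469 + 3130616\right) 2576079 = 3665085 \cdot 2576079 = 9441548501715$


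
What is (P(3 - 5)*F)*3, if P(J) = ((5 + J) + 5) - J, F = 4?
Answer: 120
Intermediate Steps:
P(J) = 10 (P(J) = (10 + J) - J = 10)
(P(3 - 5)*F)*3 = (10*4)*3 = 40*3 = 120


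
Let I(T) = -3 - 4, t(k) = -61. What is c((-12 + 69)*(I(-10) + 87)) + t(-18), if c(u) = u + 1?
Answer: 4500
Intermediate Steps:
I(T) = -7
c(u) = 1 + u
c((-12 + 69)*(I(-10) + 87)) + t(-18) = (1 + (-12 + 69)*(-7 + 87)) - 61 = (1 + 57*80) - 61 = (1 + 4560) - 61 = 4561 - 61 = 4500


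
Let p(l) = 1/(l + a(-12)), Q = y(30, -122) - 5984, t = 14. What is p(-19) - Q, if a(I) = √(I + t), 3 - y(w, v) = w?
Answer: 2157930/359 - √2/359 ≈ 6010.9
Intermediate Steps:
y(w, v) = 3 - w
Q = -6011 (Q = (3 - 1*30) - 5984 = (3 - 30) - 5984 = -27 - 5984 = -6011)
a(I) = √(14 + I) (a(I) = √(I + 14) = √(14 + I))
p(l) = 1/(l + √2) (p(l) = 1/(l + √(14 - 12)) = 1/(l + √2))
p(-19) - Q = 1/(-19 + √2) - 1*(-6011) = 1/(-19 + √2) + 6011 = 6011 + 1/(-19 + √2)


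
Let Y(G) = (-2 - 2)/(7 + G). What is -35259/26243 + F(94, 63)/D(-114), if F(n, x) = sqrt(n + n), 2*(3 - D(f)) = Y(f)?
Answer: -219/163 + 214*sqrt(47)/319 ≈ 3.2555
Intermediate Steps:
Y(G) = -4/(7 + G)
D(f) = 3 + 2/(7 + f) (D(f) = 3 - (-2)/(7 + f) = 3 + 2/(7 + f))
F(n, x) = sqrt(2)*sqrt(n) (F(n, x) = sqrt(2*n) = sqrt(2)*sqrt(n))
-35259/26243 + F(94, 63)/D(-114) = -35259/26243 + (sqrt(2)*sqrt(94))/(((23 + 3*(-114))/(7 - 114))) = -35259*1/26243 + (2*sqrt(47))/(((23 - 342)/(-107))) = -219/163 + (2*sqrt(47))/((-1/107*(-319))) = -219/163 + (2*sqrt(47))/(319/107) = -219/163 + (2*sqrt(47))*(107/319) = -219/163 + 214*sqrt(47)/319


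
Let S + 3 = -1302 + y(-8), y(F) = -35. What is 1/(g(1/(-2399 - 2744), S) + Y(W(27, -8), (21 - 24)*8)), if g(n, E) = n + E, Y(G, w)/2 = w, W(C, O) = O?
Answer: -5143/7138485 ≈ -0.00072046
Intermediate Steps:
Y(G, w) = 2*w
S = -1340 (S = -3 + (-1302 - 35) = -3 - 1337 = -1340)
g(n, E) = E + n
1/(g(1/(-2399 - 2744), S) + Y(W(27, -8), (21 - 24)*8)) = 1/((-1340 + 1/(-2399 - 2744)) + 2*((21 - 24)*8)) = 1/((-1340 + 1/(-5143)) + 2*(-3*8)) = 1/((-1340 - 1/5143) + 2*(-24)) = 1/(-6891621/5143 - 48) = 1/(-7138485/5143) = -5143/7138485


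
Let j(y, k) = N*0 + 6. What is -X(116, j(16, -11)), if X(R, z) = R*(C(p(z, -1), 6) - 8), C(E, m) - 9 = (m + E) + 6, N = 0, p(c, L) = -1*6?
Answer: -812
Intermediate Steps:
p(c, L) = -6
j(y, k) = 6 (j(y, k) = 0*0 + 6 = 0 + 6 = 6)
C(E, m) = 15 + E + m (C(E, m) = 9 + ((m + E) + 6) = 9 + ((E + m) + 6) = 9 + (6 + E + m) = 15 + E + m)
X(R, z) = 7*R (X(R, z) = R*((15 - 6 + 6) - 8) = R*(15 - 8) = R*7 = 7*R)
-X(116, j(16, -11)) = -7*116 = -1*812 = -812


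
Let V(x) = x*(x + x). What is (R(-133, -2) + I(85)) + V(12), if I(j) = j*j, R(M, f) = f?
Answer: 7511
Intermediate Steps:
V(x) = 2*x**2 (V(x) = x*(2*x) = 2*x**2)
I(j) = j**2
(R(-133, -2) + I(85)) + V(12) = (-2 + 85**2) + 2*12**2 = (-2 + 7225) + 2*144 = 7223 + 288 = 7511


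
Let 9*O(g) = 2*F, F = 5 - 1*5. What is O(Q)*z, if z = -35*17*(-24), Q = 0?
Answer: 0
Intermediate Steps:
F = 0 (F = 5 - 5 = 0)
z = 14280 (z = -595*(-24) = 14280)
O(g) = 0 (O(g) = (2*0)/9 = (1/9)*0 = 0)
O(Q)*z = 0*14280 = 0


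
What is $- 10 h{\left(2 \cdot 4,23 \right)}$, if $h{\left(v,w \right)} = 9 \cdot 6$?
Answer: $-540$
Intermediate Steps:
$h{\left(v,w \right)} = 54$
$- 10 h{\left(2 \cdot 4,23 \right)} = \left(-10\right) 54 = -540$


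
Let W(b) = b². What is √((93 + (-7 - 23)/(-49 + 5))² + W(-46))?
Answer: √5271865/22 ≈ 104.37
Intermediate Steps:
√((93 + (-7 - 23)/(-49 + 5))² + W(-46)) = √((93 + (-7 - 23)/(-49 + 5))² + (-46)²) = √((93 - 30/(-44))² + 2116) = √((93 - 30*(-1/44))² + 2116) = √((93 + 15/22)² + 2116) = √((2061/22)² + 2116) = √(4247721/484 + 2116) = √(5271865/484) = √5271865/22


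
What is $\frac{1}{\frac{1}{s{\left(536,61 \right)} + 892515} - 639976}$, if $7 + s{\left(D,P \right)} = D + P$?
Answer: $- \frac{893105}{571565765479} \approx -1.5626 \cdot 10^{-6}$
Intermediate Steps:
$s{\left(D,P \right)} = -7 + D + P$ ($s{\left(D,P \right)} = -7 + \left(D + P\right) = -7 + D + P$)
$\frac{1}{\frac{1}{s{\left(536,61 \right)} + 892515} - 639976} = \frac{1}{\frac{1}{\left(-7 + 536 + 61\right) + 892515} - 639976} = \frac{1}{\frac{1}{590 + 892515} - 639976} = \frac{1}{\frac{1}{893105} - 639976} = \frac{1}{- \frac{571565765479}{893105}} = - \frac{893105}{571565765479}$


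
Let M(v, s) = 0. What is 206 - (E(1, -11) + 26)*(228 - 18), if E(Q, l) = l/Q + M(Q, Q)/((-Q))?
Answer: -2944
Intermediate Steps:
E(Q, l) = l/Q (E(Q, l) = l/Q + 0/((-Q)) = l/Q + 0*(-1/Q) = l/Q + 0 = l/Q)
206 - (E(1, -11) + 26)*(228 - 18) = 206 - (-11/1 + 26)*(228 - 18) = 206 - (-11*1 + 26)*210 = 206 - (-11 + 26)*210 = 206 - 15*210 = 206 - 1*3150 = 206 - 3150 = -2944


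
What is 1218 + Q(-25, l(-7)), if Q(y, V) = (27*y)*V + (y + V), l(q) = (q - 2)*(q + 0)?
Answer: -41269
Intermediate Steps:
l(q) = q*(-2 + q) (l(q) = (-2 + q)*q = q*(-2 + q))
Q(y, V) = V + y + 27*V*y (Q(y, V) = 27*V*y + (V + y) = V + y + 27*V*y)
1218 + Q(-25, l(-7)) = 1218 + (-7*(-2 - 7) - 25 + 27*(-7*(-2 - 7))*(-25)) = 1218 + (-7*(-9) - 25 + 27*(-7*(-9))*(-25)) = 1218 + (63 - 25 + 27*63*(-25)) = 1218 + (63 - 25 - 42525) = 1218 - 42487 = -41269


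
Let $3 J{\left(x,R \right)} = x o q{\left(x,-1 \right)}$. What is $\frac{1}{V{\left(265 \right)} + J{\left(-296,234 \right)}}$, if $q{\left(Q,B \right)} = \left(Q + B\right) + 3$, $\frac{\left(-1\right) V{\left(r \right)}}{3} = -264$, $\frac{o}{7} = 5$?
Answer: $\frac{1}{1016072} \approx 9.8418 \cdot 10^{-7}$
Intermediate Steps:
$o = 35$ ($o = 7 \cdot 5 = 35$)
$V{\left(r \right)} = 792$ ($V{\left(r \right)} = \left(-3\right) \left(-264\right) = 792$)
$q{\left(Q,B \right)} = 3 + B + Q$ ($q{\left(Q,B \right)} = \left(B + Q\right) + 3 = 3 + B + Q$)
$J{\left(x,R \right)} = \frac{35 x \left(2 + x\right)}{3}$ ($J{\left(x,R \right)} = \frac{x 35 \left(3 - 1 + x\right)}{3} = \frac{35 x \left(2 + x\right)}{3}$)
$\frac{1}{V{\left(265 \right)} + J{\left(-296,234 \right)}} = \frac{1}{792 + \frac{35}{3} \left(-296\right) \left(2 - 296\right)} = \frac{1}{792 + \frac{35}{3} \left(-296\right) \left(-294\right)} = \frac{1}{792 + 1015280} = \frac{1}{1016072}$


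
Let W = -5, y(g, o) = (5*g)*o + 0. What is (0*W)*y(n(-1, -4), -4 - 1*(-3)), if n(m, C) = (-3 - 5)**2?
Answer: 0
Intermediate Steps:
n(m, C) = 64 (n(m, C) = (-8)**2 = 64)
y(g, o) = 5*g*o (y(g, o) = 5*g*o + 0 = 5*g*o)
(0*W)*y(n(-1, -4), -4 - 1*(-3)) = (0*(-5))*(5*64*(-4 - 1*(-3))) = 0*(5*64*(-4 + 3)) = 0*(5*64*(-1)) = 0*(-320) = 0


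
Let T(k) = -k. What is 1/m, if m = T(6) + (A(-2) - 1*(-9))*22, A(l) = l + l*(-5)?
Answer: 1/368 ≈ 0.0027174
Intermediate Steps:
A(l) = -4*l (A(l) = l - 5*l = -4*l)
m = 368 (m = -1*6 + (-4*(-2) - 1*(-9))*22 = -6 + (8 + 9)*22 = -6 + 17*22 = -6 + 374 = 368)
1/m = 1/368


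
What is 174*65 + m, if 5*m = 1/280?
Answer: 15834001/1400 ≈ 11310.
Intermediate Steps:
m = 1/1400 (m = (⅕)/280 = (⅕)*(1/280) = 1/1400 ≈ 0.00071429)
174*65 + m = 174*65 + 1/1400 = 11310 + 1/1400 = 15834001/1400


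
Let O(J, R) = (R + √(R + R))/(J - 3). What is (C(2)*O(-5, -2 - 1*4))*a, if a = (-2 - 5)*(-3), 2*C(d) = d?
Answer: 63/4 - 21*I*√3/4 ≈ 15.75 - 9.0933*I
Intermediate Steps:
C(d) = d/2
a = 21 (a = -7*(-3) = 21)
O(J, R) = (R + √2*√R)/(-3 + J) (O(J, R) = (R + √(2*R))/(-3 + J) = (R + √2*√R)/(-3 + J))
(C(2)*O(-5, -2 - 1*4))*a = (((½)*2)*(((-2 - 1*4) + √2*√(-2 - 1*4))/(-3 - 5)))*21 = (1*(((-2 - 4) + √2*√(-2 - 4))/(-8)))*21 = (1*(-(-6 + √2*√(-6))/8))*21 = (1*(-(-6 + √2*(I*√6))/8))*21 = (1*(-(-6 + 2*I*√3)/8))*21 = (1*(¾ - I*√3/4))*21 = (¾ - I*√3/4)*21 = 63/4 - 21*I*√3/4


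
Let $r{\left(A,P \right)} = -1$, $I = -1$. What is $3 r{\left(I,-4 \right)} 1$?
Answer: $-3$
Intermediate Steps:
$3 r{\left(I,-4 \right)} 1 = 3 \left(-1\right) 1 = \left(-3\right) 1 = -3$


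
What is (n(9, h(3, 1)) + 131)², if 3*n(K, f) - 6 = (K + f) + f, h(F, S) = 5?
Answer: 174724/9 ≈ 19414.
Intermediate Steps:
n(K, f) = 2 + K/3 + 2*f/3 (n(K, f) = 2 + ((K + f) + f)/3 = 2 + (K + 2*f)/3 = 2 + (K/3 + 2*f/3) = 2 + K/3 + 2*f/3)
(n(9, h(3, 1)) + 131)² = ((2 + (⅓)*9 + (⅔)*5) + 131)² = ((2 + 3 + 10/3) + 131)² = (25/3 + 131)² = (418/3)² = 174724/9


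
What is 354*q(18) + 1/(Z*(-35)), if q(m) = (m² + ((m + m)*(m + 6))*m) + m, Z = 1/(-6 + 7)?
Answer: 196926659/35 ≈ 5.6265e+6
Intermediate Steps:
Z = 1 (Z = 1/1 = 1)
q(m) = m + m² + 2*m²*(6 + m) (q(m) = (m² + ((2*m)*(6 + m))*m) + m = (m² + (2*m*(6 + m))*m) + m = (m² + 2*m²*(6 + m)) + m = m + m² + 2*m²*(6 + m))
354*q(18) + 1/(Z*(-35)) = 354*(18*(1 + 2*18² + 13*18)) + 1/(1*(-35)) = 354*(18*(1 + 2*324 + 234)) + 1/(-35) = 354*(18*(1 + 648 + 234)) - 1/35 = 354*(18*883) - 1/35 = 354*15894 - 1/35 = 5626476 - 1/35 = 196926659/35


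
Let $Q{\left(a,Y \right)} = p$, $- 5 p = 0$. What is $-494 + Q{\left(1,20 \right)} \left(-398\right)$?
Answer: $-494$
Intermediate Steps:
$p = 0$ ($p = \left(- \frac{1}{5}\right) 0 = 0$)
$Q{\left(a,Y \right)} = 0$
$-494 + Q{\left(1,20 \right)} \left(-398\right) = -494 + 0 \left(-398\right) = -494 + 0 = -494$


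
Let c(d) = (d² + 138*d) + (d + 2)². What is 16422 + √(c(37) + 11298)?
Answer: 16422 + √19294 ≈ 16561.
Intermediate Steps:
c(d) = d² + (2 + d)² + 138*d (c(d) = (d² + 138*d) + (2 + d)² = d² + (2 + d)² + 138*d)
16422 + √(c(37) + 11298) = 16422 + √((4 + 2*37² + 142*37) + 11298) = 16422 + √((4 + 2*1369 + 5254) + 11298) = 16422 + √((4 + 2738 + 5254) + 11298) = 16422 + √(7996 + 11298) = 16422 + √19294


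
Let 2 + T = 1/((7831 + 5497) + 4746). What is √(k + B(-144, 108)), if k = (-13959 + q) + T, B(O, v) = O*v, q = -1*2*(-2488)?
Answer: I*√8015488914538/18074 ≈ 156.64*I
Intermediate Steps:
T = -36147/18074 (T = -2 + 1/((7831 + 5497) + 4746) = -2 + 1/(13328 + 4746) = -2 + 1/18074 = -36147/18074 ≈ -1.9999)
q = 4976 (q = -2*(-2488) = 4976)
k = -162394889/18074 (k = (-13959 + 4976) - 36147/18074 = -8983 - 36147/18074 = -162394889/18074 ≈ -8985.0)
√(k + B(-144, 108)) = √(-162394889/18074 - 144*108) = √(-162394889/18074 - 15552) = √(-443481737/18074) = I*√8015488914538/18074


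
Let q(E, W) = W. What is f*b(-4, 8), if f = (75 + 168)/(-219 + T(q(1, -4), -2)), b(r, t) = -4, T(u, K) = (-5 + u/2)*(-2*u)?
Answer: 972/275 ≈ 3.5345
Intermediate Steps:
T(u, K) = -2*u*(-5 + u/2) (T(u, K) = (-5 + u*(½))*(-2*u) = (-5 + u/2)*(-2*u) = -2*u*(-5 + u/2))
f = -243/275 (f = (75 + 168)/(-219 - 4*(10 - 1*(-4))) = 243/(-219 - 4*(10 + 4)) = 243/(-219 - 4*14) = 243/(-219 - 56) = 243/(-275) = 243*(-1/275) = -243/275 ≈ -0.88364)
f*b(-4, 8) = -243/275*(-4) = 972/275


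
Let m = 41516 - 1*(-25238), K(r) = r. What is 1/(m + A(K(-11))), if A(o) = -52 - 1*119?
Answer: 1/66583 ≈ 1.5019e-5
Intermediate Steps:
A(o) = -171 (A(o) = -52 - 119 = -171)
m = 66754 (m = 41516 + 25238 = 66754)
1/(m + A(K(-11))) = 1/(66754 - 171) = 1/66583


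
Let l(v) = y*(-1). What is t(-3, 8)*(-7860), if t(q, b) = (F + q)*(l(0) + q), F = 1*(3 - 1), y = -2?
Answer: -7860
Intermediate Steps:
F = 2 (F = 1*2 = 2)
l(v) = 2 (l(v) = -2*(-1) = 2)
t(q, b) = (2 + q)² (t(q, b) = (2 + q)*(2 + q) = (2 + q)²)
t(-3, 8)*(-7860) = (4 + (-3)² + 4*(-3))*(-7860) = (4 + 9 - 12)*(-7860) = 1*(-7860) = -7860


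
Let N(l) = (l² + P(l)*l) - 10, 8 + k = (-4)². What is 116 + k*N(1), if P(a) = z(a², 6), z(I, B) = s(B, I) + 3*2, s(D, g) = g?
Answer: 100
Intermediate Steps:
k = 8 (k = -8 + (-4)² = -8 + 16 = 8)
z(I, B) = 6 + I (z(I, B) = I + 3*2 = I + 6 = 6 + I)
P(a) = 6 + a²
N(l) = -10 + l² + l*(6 + l²) (N(l) = (l² + (6 + l²)*l) - 10 = (l² + l*(6 + l²)) - 10 = -10 + l² + l*(6 + l²))
116 + k*N(1) = 116 + 8*(-10 + 1² + 1*(6 + 1²)) = 116 + 8*(-10 + 1 + 1*(6 + 1)) = 116 + 8*(-10 + 1 + 1*7) = 116 + 8*(-10 + 1 + 7) = 116 + 8*(-2) = 116 - 16 = 100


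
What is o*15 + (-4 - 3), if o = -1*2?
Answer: -37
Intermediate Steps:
o = -2
o*15 + (-4 - 3) = -2*15 + (-4 - 3) = -30 - 7 = -37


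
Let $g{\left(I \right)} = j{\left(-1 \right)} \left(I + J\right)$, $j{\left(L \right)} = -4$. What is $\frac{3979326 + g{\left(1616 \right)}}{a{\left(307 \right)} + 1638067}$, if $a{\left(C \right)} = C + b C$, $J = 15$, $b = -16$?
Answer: $\frac{1986401}{816731} \approx 2.4321$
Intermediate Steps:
$g{\left(I \right)} = -60 - 4 I$ ($g{\left(I \right)} = - 4 \left(I + 15\right) = - 4 \left(15 + I\right) = -60 - 4 I$)
$a{\left(C \right)} = - 15 C$ ($a{\left(C \right)} = C - 16 C = - 15 C$)
$\frac{3979326 + g{\left(1616 \right)}}{a{\left(307 \right)} + 1638067} = \frac{3979326 - 6524}{\left(-15\right) 307 + 1638067} = \frac{3979326 - 6524}{-4605 + 1638067} = \frac{3979326 - 6524}{1633462} = 3972802 \cdot \frac{1}{1633462} = \frac{1986401}{816731}$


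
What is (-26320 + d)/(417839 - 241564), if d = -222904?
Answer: -249224/176275 ≈ -1.4138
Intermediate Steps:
(-26320 + d)/(417839 - 241564) = (-26320 - 222904)/(417839 - 241564) = -249224/176275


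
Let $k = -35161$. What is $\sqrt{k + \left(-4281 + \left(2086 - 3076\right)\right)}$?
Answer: $76 i \sqrt{7} \approx 201.08 i$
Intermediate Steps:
$\sqrt{k + \left(-4281 + \left(2086 - 3076\right)\right)} = \sqrt{-35161 + \left(-4281 + \left(2086 - 3076\right)\right)} = \sqrt{-35161 - 5271} = \sqrt{-40432} = 76 i \sqrt{7}$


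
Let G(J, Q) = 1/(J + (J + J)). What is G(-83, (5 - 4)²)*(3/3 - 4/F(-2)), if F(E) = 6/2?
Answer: 1/747 ≈ 0.0013387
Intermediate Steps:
F(E) = 3 (F(E) = 6*(½) = 3)
G(J, Q) = 1/(3*J) (G(J, Q) = 1/(J + 2*J) = 1/(3*J))
G(-83, (5 - 4)²)*(3/3 - 4/F(-2)) = ((⅓)/(-83))*(3/3 - 4/3) = ((⅓)*(-1/83))*(3*(⅓) - 4*⅓) = -(1 - 4/3)/249 = -1/249*(-⅓) = 1/747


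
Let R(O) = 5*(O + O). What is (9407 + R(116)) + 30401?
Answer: 40968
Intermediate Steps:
R(O) = 10*O (R(O) = 5*(2*O) = 10*O)
(9407 + R(116)) + 30401 = (9407 + 10*116) + 30401 = (9407 + 1160) + 30401 = 10567 + 30401 = 40968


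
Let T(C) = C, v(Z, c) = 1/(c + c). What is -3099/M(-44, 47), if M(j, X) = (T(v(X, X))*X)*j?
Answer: 3099/22 ≈ 140.86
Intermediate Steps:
v(Z, c) = 1/(2*c)
M(j, X) = j/2 (M(j, X) = ((1/(2*X))*X)*j = j/2)
-3099/M(-44, 47) = -3099/((½)*(-44)) = -3099/(-22) = -3099*(-1/22) = 3099/22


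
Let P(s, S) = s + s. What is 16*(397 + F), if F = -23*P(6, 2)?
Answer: 1936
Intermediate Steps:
P(s, S) = 2*s
F = -276 (F = -46*6 = -23*12 = -276)
16*(397 + F) = 16*(397 - 276) = 16*121 = 1936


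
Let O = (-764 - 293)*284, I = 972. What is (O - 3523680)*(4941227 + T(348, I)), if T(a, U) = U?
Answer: -18898316605732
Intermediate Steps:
O = -300188 (O = -1057*284 = -300188)
(O - 3523680)*(4941227 + T(348, I)) = (-300188 - 3523680)*(4941227 + 972) = -3823868*4942199 = -18898316605732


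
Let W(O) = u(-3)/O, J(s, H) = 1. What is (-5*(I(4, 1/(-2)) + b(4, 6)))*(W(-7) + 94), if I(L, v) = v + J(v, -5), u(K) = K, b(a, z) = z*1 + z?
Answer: -82625/14 ≈ -5901.8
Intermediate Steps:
b(a, z) = 2*z (b(a, z) = z + z = 2*z)
I(L, v) = 1 + v (I(L, v) = v + 1 = 1 + v)
W(O) = -3/O
(-5*(I(4, 1/(-2)) + b(4, 6)))*(W(-7) + 94) = (-5*((1 + 1/(-2)) + 2*6))*(-3/(-7) + 94) = (-5*((1 + 1*(-½)) + 12))*(-3*(-⅐) + 94) = (-5*((1 - ½) + 12))*(3/7 + 94) = -5*(½ + 12)*(661/7) = -5*25/2*(661/7) = -125/2*661/7 = -82625/14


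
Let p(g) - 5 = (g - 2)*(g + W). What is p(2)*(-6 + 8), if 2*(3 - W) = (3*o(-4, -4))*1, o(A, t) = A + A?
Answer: 10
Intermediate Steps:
o(A, t) = 2*A
W = 15 (W = 3 - 3*(2*(-4))/2 = 3 - 3*(-8)/2 = 3 - (-12) = 3 - ½*(-24) = 3 + 12 = 15)
p(g) = 5 + (-2 + g)*(15 + g) (p(g) = 5 + (g - 2)*(g + 15) = 5 + (-2 + g)*(15 + g))
p(2)*(-6 + 8) = (-25 + 2² + 13*2)*(-6 + 8) = (-25 + 4 + 26)*2 = 5*2 = 10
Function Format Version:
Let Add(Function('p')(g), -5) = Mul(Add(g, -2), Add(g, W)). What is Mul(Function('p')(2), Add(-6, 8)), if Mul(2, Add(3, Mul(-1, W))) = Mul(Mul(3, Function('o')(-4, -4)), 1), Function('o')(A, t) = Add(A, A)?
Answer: 10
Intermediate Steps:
Function('o')(A, t) = Mul(2, A)
W = 15 (W = Add(3, Mul(Rational(-1, 2), Mul(Mul(3, Mul(2, -4)), 1))) = Add(3, Mul(Rational(-1, 2), Mul(Mul(3, -8), 1))) = Add(3, Mul(Rational(-1, 2), Mul(-24, 1))) = Add(3, Mul(Rational(-1, 2), -24)) = Add(3, 12) = 15)
Function('p')(g) = Add(5, Mul(Add(-2, g), Add(15, g))) (Function('p')(g) = Add(5, Mul(Add(g, -2), Add(g, 15))) = Add(5, Mul(Add(-2, g), Add(15, g))))
Mul(Function('p')(2), Add(-6, 8)) = Mul(Add(-25, Pow(2, 2), Mul(13, 2)), Add(-6, 8)) = Mul(Add(-25, 4, 26), 2) = Mul(5, 2) = 10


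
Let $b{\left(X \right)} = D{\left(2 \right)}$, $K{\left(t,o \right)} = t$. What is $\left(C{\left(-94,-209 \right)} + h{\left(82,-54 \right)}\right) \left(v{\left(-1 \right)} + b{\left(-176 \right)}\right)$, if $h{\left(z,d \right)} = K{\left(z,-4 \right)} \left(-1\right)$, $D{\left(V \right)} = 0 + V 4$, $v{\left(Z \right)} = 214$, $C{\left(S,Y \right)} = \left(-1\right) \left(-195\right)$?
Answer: $25086$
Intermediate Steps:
$C{\left(S,Y \right)} = 195$
$D{\left(V \right)} = 4 V$ ($D{\left(V \right)} = 0 + 4 V = 4 V$)
$b{\left(X \right)} = 8$ ($b{\left(X \right)} = 4 \cdot 2 = 8$)
$h{\left(z,d \right)} = - z$ ($h{\left(z,d \right)} = z \left(-1\right) = - z$)
$\left(C{\left(-94,-209 \right)} + h{\left(82,-54 \right)}\right) \left(v{\left(-1 \right)} + b{\left(-176 \right)}\right) = \left(195 - 82\right) \left(214 + 8\right) = \left(195 - 82\right) 222 = 113 \cdot 222 = 25086$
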